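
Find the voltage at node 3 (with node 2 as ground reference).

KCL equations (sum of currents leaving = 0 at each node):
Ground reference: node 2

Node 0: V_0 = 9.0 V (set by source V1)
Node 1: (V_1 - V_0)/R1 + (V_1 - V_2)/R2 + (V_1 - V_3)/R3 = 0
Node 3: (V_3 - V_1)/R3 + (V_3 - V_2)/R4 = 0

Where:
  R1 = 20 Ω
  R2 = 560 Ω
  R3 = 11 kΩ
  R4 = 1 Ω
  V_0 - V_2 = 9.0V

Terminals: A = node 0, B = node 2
Nodal analysis, taking node 2 as the 0 V reference.
Source V1 fixes V_0 = 9 V.
KCL at each unknown node (sum of currents leaving = 0; resistances in Ω):
  Node 1: (V_1 - 9)/20 + (V_1 - 0)/560 + (V_1 - V_3)/11000 = 0
  Node 3: (V_3 - V_1)/11000 + (V_3 - 0)/1 = 0
Collecting terms (coefficients in siemens):
  0.05188·V_1 - 0.00009091·V_3 = 0.45
  1·V_3 - 0.00009091·V_1 = 0
Determinant D = (0.05188)(1) - (-0.00009091)(-0.00009091) = 0.05188
V_1 = [(0.45)(1) - (-0.00009091)(0)]/D = 8.674 V
V_3 = [(0.05188)(0) - (0.45)(-0.00009091)]/D = 0.0007885 V
The requested potential is V_3 = 0.0007885 V.

Final answer: V_3 = 0.0007885 V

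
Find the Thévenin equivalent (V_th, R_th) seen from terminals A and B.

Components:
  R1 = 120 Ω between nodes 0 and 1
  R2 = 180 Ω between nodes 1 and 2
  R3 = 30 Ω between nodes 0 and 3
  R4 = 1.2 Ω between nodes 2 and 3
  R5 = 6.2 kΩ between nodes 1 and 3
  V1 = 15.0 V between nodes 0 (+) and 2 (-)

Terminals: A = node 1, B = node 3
Step 1 — V_th is the open-circuit voltage V_A - V_B (nothing connected across the terminals).
Nodal analysis, taking node 2 as the 0 V reference.
Source V1 fixes V_0 = 15 V.
KCL at each unknown node (sum of currents leaving = 0; resistances in Ω):
  Node 1: (V_1 - 15)/120 + (V_1 - 0)/180 + (V_1 - V_3)/6200 = 0
  Node 3: (V_3 - 15)/30 + (V_3 - 0)/1.2 + (V_3 - V_1)/6200 = 0
Collecting terms (coefficients in siemens):
  0.01405·V_1 - 0.0001613·V_3 = 0.125
  0.8668·V_3 - 0.0001613·V_1 = 0.5
Determinant D = (0.01405)(0.8668) - (-0.0001613)(-0.0001613) = 0.01218
V_1 = [(0.125)(0.8668) - (-0.0001613)(0.5)]/D = 8.903 V
V_3 = [(0.01405)(0.5) - (0.125)(-0.0001613)]/D = 0.5785 V
V_th = V_1 - V_3 = 8.903 - 0.5785 = 8.325 V
Step 2 — R_th: zero the source — replace V1 by a short circuit (node 2 merges into node 0) — and find the resistance seen between A (node 1) and B (node 3).
Reduce the network between node 1 (A) and node 3 (B) by series/parallel combination:
  Rp1 = R1 ‖ R2 (parallel, both between nodes 0 and 1) = 1/(1/120 + 1/180) = 72 Ω
  Rp2 = R3 ‖ R4 (parallel, both between nodes 0 and 3) = 1/(1/30 + 1/1.2) = 1.154 Ω
  Rs1 = Rp1 + Rp2 (series, joined only at node 0) = 72 + 1.154 = 73.15 Ω
  Rp3 = R5 ‖ Rs1 (parallel, both between nodes 1 and 3) = 1/(1/6200 + 1/73.15) = 72.3 Ω
R_th = 72.3 Ω

Final answer: V_th = 8.325 V, R_th = 72.3 Ω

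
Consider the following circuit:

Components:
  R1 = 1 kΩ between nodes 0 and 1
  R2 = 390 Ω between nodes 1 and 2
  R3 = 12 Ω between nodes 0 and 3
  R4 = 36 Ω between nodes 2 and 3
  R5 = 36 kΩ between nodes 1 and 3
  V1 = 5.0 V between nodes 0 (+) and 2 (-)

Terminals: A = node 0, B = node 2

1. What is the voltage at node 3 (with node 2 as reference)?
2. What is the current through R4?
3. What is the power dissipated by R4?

Nodal analysis, taking node 2 as the 0 V reference.
Source V1 fixes V_0 = 5 V.
KCL at each unknown node (sum of currents leaving = 0; resistances in Ω):
  Node 1: (V_1 - 5)/1000 + (V_1 - 0)/390 + (V_1 - V_3)/36000 = 0
  Node 3: (V_3 - 5)/12 + (V_3 - 0)/36 + (V_3 - V_1)/36000 = 0
Collecting terms (coefficients in siemens):
  0.003592·V_1 - 0.00002778·V_3 = 0.005
  0.1111·V_3 - 0.00002778·V_1 = 0.4167
Determinant D = (0.003592)(0.1111) - (-0.00002778)(-0.00002778) = 0.0003992
V_1 = [(0.005)(0.1111) - (-0.00002778)(0.4167)]/D = 1.421 V
V_3 = [(0.003592)(0.4167) - (0.005)(-0.00002778)]/D = 3.749 V
Part 1:
  Read off the nodal solution: V_3 = 3.749 V
Part 2:
  I_R4 = (V_2 - V_3)/R4 = (0 - 3.749)/36 = -0.1042 A
  Magnitude: I_R4 = 0.1042 A
Part 3:
  I_R4 = (V_2 - V_3)/R4 = (0 - 3.749)/36 = -0.1042 A
  P_R4 = I_R4² × R4 = (-0.1042)² × 36 = 0.3905 W

Final answers:
1. V_3 = 3.749 V
2. I_R4 = 0.1042 A
3. P_R4 = 0.3905 W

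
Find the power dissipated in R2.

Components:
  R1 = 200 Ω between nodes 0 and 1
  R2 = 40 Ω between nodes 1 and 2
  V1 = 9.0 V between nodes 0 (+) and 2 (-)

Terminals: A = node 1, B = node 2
Nodal analysis, taking node 2 as the 0 V reference.
Source V1 fixes V_0 = 9 V.
KCL at each unknown node (sum of currents leaving = 0; resistances in Ω):
  Node 1: (V_1 - 9)/200 + (V_1 - 0)/40 = 0
Collecting terms: 0.03 × V_1 = 0.045  =>  V_1 = 1.5 V
I_R2 = (V_1 - V_2)/R2 = (1.5 - 0)/40 = 0.0375 A
P_R2 = I_R2² × R2 = (0.0375)² × 40 = 0.05625 W

Final answer: 0.05625 W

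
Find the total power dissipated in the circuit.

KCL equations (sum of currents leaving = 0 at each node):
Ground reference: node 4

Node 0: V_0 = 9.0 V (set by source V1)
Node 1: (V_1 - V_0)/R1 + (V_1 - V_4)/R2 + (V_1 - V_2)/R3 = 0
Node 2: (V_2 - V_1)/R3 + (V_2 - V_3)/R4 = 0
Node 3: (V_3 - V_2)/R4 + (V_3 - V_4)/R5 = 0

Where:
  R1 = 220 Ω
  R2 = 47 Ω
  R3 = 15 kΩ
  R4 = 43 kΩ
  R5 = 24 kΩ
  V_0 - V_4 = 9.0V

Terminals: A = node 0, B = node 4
Nodal analysis, taking node 4 as the 0 V reference.
Source V1 fixes V_0 = 9 V.
KCL at each unknown node (sum of currents leaving = 0; resistances in Ω):
  Node 1: (V_1 - 9)/220 + (V_1 - 0)/47 + (V_1 - V_2)/15000 = 0
  Node 2: (V_2 - V_1)/15000 + (V_2 - V_3)/43000 = 0
  Node 3: (V_3 - V_2)/43000 + (V_3 - 0)/24000 = 0
Collecting terms (coefficients in siemens):
  0.02589·V_1 - 0.00006667·V_2 = 0.04091
  0.00008992·V_2 - 0.00006667·V_1 - 0.00002326·V_3 = 0
  0.00006492·V_3 - 0.00002326·V_2 = 0
Solving these 3 simultaneous equations (Gaussian elimination) gives:
  V_1 = 1.584 V, V_2 = 1.294 V, V_3 = 0.4635 V
Power in each resistor, P = (ΔV)²/R:
  P_R1 = (9 - 1.584)²/220 = 0.25 W
  P_R2 = (1.584 - 0)²/47 = 0.05335 W
  P_R3 = (1.584 - 1.294)²/15000 = 0.000005594 W
  P_R4 = (1.294 - 0.4635)²/43000 = 0.00001604 W
  P_R5 = (0.4635 - 0)²/24000 = 0.00000895 W
P_total = P_R1 + P_R2 + P_R3 + P_R4 + P_R5 = 0.3034 W

Final answer: 0.3034 W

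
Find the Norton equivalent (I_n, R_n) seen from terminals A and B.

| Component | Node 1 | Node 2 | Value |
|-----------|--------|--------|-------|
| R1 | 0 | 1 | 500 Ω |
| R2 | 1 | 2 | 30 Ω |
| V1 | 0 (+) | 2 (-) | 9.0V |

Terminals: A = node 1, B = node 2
Find the Thévenin equivalent first; then I_n = V_th/R_th and R_n = R_th.
Step 1 — V_th is the open-circuit voltage V_A - V_B (nothing connected across the terminals).
Nodal analysis, taking node 2 as the 0 V reference.
Source V1 fixes V_0 = 9 V.
KCL at each unknown node (sum of currents leaving = 0; resistances in Ω):
  Node 1: (V_1 - 9)/500 + (V_1 - 0)/30 = 0
Collecting terms: 0.03533 × V_1 = 0.018  =>  V_1 = 0.5094 V
V_th = V_1 - V_2 = 0.5094 - 0 = 0.5094 V
Step 2 — R_th: zero the source — replace V1 by a short circuit (node 2 merges into node 0) — and find the resistance seen between A (node 1) and B (node 0).
Reduce the network between node 1 (A) and node 0 (B) by series/parallel combination:
  Rp1 = R1 ‖ R2 (parallel, both between nodes 0 and 1) = 1/(1/500 + 1/30) = 28.3 Ω
R_th = 28.3 Ω
I_n = V_th/R_th = 0.5094/28.3 = 0.018 A, and R_n = R_th = 28.3 Ω

Final answer: I_n = 0.018 A, R_n = 28.3 Ω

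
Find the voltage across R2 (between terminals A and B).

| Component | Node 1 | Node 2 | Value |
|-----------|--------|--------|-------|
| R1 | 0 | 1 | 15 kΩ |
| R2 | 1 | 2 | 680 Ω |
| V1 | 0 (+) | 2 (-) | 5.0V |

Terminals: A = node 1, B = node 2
R1 and R2 are in series across V1 (node 0 → node 1 → node 2), and the output A–B is taken across R2, so this is a voltage divider.
Series current: I = V1/(R1 + R2) = 5/(15000 + 680) = 5/15680 = 0.0003189 A
V_R2 = I × R2 = V1 × R2/(R1 + R2) = 5 × 680/15680 = 0.2168 V

Final answer: 0.2168 V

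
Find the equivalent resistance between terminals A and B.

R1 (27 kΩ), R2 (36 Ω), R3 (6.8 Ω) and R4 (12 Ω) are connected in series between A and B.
Reduce the network between node 0 (A) and node 4 (B) by series/parallel combination:
  Rs1 = R1 + R2 (series, joined only at node 1) = 27000 + 36 = 27040 Ω
  Rs2 = R3 + Rs1 (series, joined only at node 2) = 6.8 + 27040 = 27040 Ω
  Rs3 = R4 + Rs2 (series, joined only at node 3) = 12 + 27040 = 27050 Ω
R_eq = 27.05 kΩ

Final answer: 27.05 kΩ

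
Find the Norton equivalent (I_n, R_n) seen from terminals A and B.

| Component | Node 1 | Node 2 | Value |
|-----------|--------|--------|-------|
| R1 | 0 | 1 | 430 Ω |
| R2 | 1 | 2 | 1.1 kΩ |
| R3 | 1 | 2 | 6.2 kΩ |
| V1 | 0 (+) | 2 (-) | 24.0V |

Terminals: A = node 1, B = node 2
Find the Thévenin equivalent first; then I_n = V_th/R_th and R_n = R_th.
Step 1 — V_th is the open-circuit voltage V_A - V_B (nothing connected across the terminals).
Nodal analysis, taking node 2 as the 0 V reference.
Source V1 fixes V_0 = 24 V.
KCL at each unknown node (sum of currents leaving = 0; resistances in Ω):
  Node 1: (V_1 - 24)/430 + (V_1 - 0)/1100 + (V_1 - 0)/6200 = 0
Collecting terms: 0.003396 × V_1 = 0.05581  =>  V_1 = 16.44 V
V_th = V_1 - V_2 = 16.44 - 0 = 16.44 V
Step 2 — R_th: zero the source — replace V1 by a short circuit (node 2 merges into node 0) — and find the resistance seen between A (node 1) and B (node 0).
Reduce the network between node 1 (A) and node 0 (B) by series/parallel combination:
  Rp1 = R1 ‖ R2 ‖ R3 (parallel, all between nodes 0 and 1) = 1/(1/430 + 1/1100 + 1/6200) = 294.5 Ω
R_th = 294.5 Ω
I_n = V_th/R_th = 16.44/294.5 = 0.05581 A, and R_n = R_th = 294.5 Ω

Final answer: I_n = 0.05581 A, R_n = 294.5 Ω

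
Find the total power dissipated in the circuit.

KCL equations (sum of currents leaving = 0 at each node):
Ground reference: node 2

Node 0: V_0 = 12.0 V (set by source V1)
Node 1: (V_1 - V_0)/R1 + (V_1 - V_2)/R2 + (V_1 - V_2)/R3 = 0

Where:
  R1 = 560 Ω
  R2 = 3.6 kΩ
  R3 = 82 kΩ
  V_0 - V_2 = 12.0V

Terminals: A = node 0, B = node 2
Nodal analysis, taking node 2 as the 0 V reference.
Source V1 fixes V_0 = 12 V.
KCL at each unknown node (sum of currents leaving = 0; resistances in Ω):
  Node 1: (V_1 - 12)/560 + (V_1 - 0)/3600 + (V_1 - 0)/82000 = 0
Collecting terms: 0.002076 × V_1 = 0.02143  =>  V_1 = 10.32 V
Power in each resistor, P = (ΔV)²/R:
  P_R1 = (12 - 10.32)²/560 = 0.005018 W
  P_R2 = (10.32 - 0)²/3600 = 0.0296 W
  P_R3 = (10.32 - 0)²/82000 = 0.0013 W
P_total = P_R1 + P_R2 + P_R3 = 0.03592 W

Final answer: 0.03592 W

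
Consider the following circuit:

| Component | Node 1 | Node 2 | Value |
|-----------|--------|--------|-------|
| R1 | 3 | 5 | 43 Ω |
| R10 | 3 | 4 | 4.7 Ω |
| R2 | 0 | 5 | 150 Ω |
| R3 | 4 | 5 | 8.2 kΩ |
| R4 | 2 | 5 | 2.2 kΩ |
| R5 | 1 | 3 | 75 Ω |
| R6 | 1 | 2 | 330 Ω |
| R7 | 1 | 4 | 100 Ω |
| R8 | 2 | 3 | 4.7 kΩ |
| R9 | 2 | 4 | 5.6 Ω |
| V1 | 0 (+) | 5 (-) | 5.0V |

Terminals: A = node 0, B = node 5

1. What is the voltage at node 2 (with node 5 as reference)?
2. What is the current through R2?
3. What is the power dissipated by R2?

Nodal analysis, taking node 5 as the 0 V reference.
Source V1 fixes V_0 = 5 V.
KCL at each unknown node (sum of currents leaving = 0; resistances in Ω):
  Node 1: (V_1 - V_3)/75 + (V_1 - V_2)/330 + (V_1 - V_4)/100 = 0
  Node 2: (V_2 - 0)/2200 + (V_2 - V_1)/330 + (V_2 - V_3)/4700 + (V_2 - V_4)/5.6 = 0
  Node 3: (V_3 - 0)/43 + (V_3 - V_1)/75 + (V_3 - V_2)/4700 + (V_3 - V_4)/4.7 = 0
  Node 4: (V_4 - 0)/8200 + (V_4 - V_1)/100 + (V_4 - V_2)/5.6 + (V_4 - V_3)/4.7 = 0
Collecting terms (coefficients in siemens):
  0.02636·V_1 - 0.00303·V_2 - 0.01333·V_3 - 0.01·V_4 = 0
  0.1823·V_2 - 0.00303·V_1 - 0.0002128·V_3 - 0.1786·V_4 = 0
  0.2496·V_3 - 0.01333·V_1 - 0.0002128·V_2 - 0.2128·V_4 = 0
  0.4015·V_4 - 0.01·V_1 - 0.1786·V_2 - 0.2128·V_3 = 0
Solving these 4 simultaneous equations (Gaussian elimination) gives:
  V_1 = 0 V, V_2 = 0 V, V_3 = 0 V, V_4 = 0 V
Part 1:
  Read off the nodal solution: V_2 = 0 V
Part 2:
  I_R2 = (V_0 - V_5)/R2 = (5 - 0)/150 = 0.03333 A
  Magnitude: I_R2 = 0.03333 A
Part 3:
  I_R2 = (V_0 - V_5)/R2 = (5 - 0)/150 = 0.03333 A
  P_R2 = I_R2² × R2 = (0.03333)² × 150 = 0.1667 W

Final answers:
1. V_2 = 0 V
2. I_R2 = 0.03333 A
3. P_R2 = 0.1667 W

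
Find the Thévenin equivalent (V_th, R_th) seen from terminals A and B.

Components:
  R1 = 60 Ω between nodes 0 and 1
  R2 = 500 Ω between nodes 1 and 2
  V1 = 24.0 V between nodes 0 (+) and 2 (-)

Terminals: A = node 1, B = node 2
Step 1 — V_th is the open-circuit voltage V_A - V_B (nothing connected across the terminals).
Nodal analysis, taking node 2 as the 0 V reference.
Source V1 fixes V_0 = 24 V.
KCL at each unknown node (sum of currents leaving = 0; resistances in Ω):
  Node 1: (V_1 - 24)/60 + (V_1 - 0)/500 = 0
Collecting terms: 0.01867 × V_1 = 0.4  =>  V_1 = 21.43 V
V_th = V_1 - V_2 = 21.43 - 0 = 21.43 V
Step 2 — R_th: zero the source — replace V1 by a short circuit (node 2 merges into node 0) — and find the resistance seen between A (node 1) and B (node 0).
Reduce the network between node 1 (A) and node 0 (B) by series/parallel combination:
  Rp1 = R1 ‖ R2 (parallel, both between nodes 0 and 1) = 1/(1/60 + 1/500) = 53.57 Ω
R_th = 53.57 Ω

Final answer: V_th = 21.43 V, R_th = 53.57 Ω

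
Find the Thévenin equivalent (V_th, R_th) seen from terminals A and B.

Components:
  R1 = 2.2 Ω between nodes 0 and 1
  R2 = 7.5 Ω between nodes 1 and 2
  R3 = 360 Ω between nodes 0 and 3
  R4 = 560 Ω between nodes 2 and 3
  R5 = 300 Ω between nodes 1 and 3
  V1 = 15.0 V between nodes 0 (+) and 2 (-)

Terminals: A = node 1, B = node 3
Step 1 — V_th is the open-circuit voltage V_A - V_B (nothing connected across the terminals).
Nodal analysis, taking node 2 as the 0 V reference.
Source V1 fixes V_0 = 15 V.
KCL at each unknown node (sum of currents leaving = 0; resistances in Ω):
  Node 1: (V_1 - 15)/2.2 + (V_1 - 0)/7.5 + (V_1 - V_3)/300 = 0
  Node 3: (V_3 - 15)/360 + (V_3 - 0)/560 + (V_3 - V_1)/300 = 0
Collecting terms (coefficients in siemens):
  0.5912·V_1 - 0.003333·V_3 = 6.818
  0.007897·V_3 - 0.003333·V_1 = 0.04167
Determinant D = (0.5912)(0.007897) - (-0.003333)(-0.003333) = 0.004658
V_1 = [(6.818)(0.007897) - (-0.003333)(0.04167)]/D = 11.59 V
V_3 = [(0.5912)(0.04167) - (6.818)(-0.003333)]/D = 10.17 V
V_th = V_1 - V_3 = 11.59 - 10.17 = 1.421 V
Step 2 — R_th: zero the source — replace V1 by a short circuit (node 2 merges into node 0) — and find the resistance seen between A (node 1) and B (node 3).
Reduce the network between node 1 (A) and node 3 (B) by series/parallel combination:
  Rp1 = R1 ‖ R2 (parallel, both between nodes 0 and 1) = 1/(1/2.2 + 1/7.5) = 1.701 Ω
  Rp2 = R3 ‖ R4 (parallel, both between nodes 0 and 3) = 1/(1/360 + 1/560) = 219.1 Ω
  Rs1 = Rp1 + Rp2 (series, joined only at node 0) = 1.701 + 219.1 = 220.8 Ω
  Rp3 = R5 ‖ Rs1 (parallel, both between nodes 1 and 3) = 1/(1/300 + 1/220.8) = 127.2 Ω
R_th = 127.2 Ω

Final answer: V_th = 1.421 V, R_th = 127.2 Ω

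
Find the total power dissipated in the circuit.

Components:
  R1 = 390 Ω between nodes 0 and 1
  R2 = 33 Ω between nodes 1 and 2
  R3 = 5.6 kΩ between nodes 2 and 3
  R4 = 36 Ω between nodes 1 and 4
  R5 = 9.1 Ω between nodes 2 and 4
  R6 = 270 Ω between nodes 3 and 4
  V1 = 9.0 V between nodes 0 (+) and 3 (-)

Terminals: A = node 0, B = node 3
Nodal analysis, taking node 3 as the 0 V reference.
Source V1 fixes V_0 = 9 V.
KCL at each unknown node (sum of currents leaving = 0; resistances in Ω):
  Node 1: (V_1 - 9)/390 + (V_1 - V_2)/33 + (V_1 - V_4)/36 = 0
  Node 2: (V_2 - V_1)/33 + (V_2 - 0)/5600 + (V_2 - V_4)/9.1 = 0
  Node 4: (V_4 - V_1)/36 + (V_4 - V_2)/9.1 + (V_4 - 0)/270 = 0
Collecting terms (coefficients in siemens):
  0.06064·V_1 - 0.0303·V_2 - 0.02778·V_4 = 0.02308
  0.1404·V_2 - 0.0303·V_1 - 0.1099·V_4 = 0
  0.1414·V_4 - 0.02778·V_1 - 0.1099·V_2 = 0
Solving these 3 simultaneous equations (Gaussian elimination) gives:
  V_1 = 3.735 V, V_2 = 3.527 V, V_4 = 3.475 V
Power in each resistor, P = (ΔV)²/R:
  P_R1 = (9 - 3.735)²/390 = 0.07109 W
  P_R2 = (3.735 - 3.527)²/33 = 0.001308 W
  P_R3 = (3.527 - 0)²/5600 = 0.002221 W
  P_R4 = (3.735 - 3.475)²/36 = 0.001869 W
  P_R5 = (3.527 - 3.475)²/9.1 = 0.0002922 W
  P_R6 = (0 - 3.475)²/270 = 0.04473 W
P_total = P_R1 + P_R2 + P_R3 + P_R4 + P_R5 + P_R6 = 0.1215 W

Final answer: 0.1215 W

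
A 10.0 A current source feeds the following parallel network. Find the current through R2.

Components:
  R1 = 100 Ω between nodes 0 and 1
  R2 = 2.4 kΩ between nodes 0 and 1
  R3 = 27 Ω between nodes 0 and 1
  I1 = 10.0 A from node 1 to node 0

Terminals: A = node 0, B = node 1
All resistors sit directly between nodes 0 and 1, so they are in parallel and share one voltage V; the full source current 10 A splits among them.
1/R_par = 1/100 + 1/2400 + 1/27 = 0.04745 S  =>  R_par = 21.07 Ω
V = I × R_par = 10 × 21.07 = 210.7 V
I_R2 = V/R2 = 210.7/2400 = 0.0878 A

Final answer: 0.0878 A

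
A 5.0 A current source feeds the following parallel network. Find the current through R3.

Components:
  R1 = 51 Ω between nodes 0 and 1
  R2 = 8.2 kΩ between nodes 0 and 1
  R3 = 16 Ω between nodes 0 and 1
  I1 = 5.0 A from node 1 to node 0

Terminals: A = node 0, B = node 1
All resistors sit directly between nodes 0 and 1, so they are in parallel and share one voltage V; the full source current 5 A splits among them.
1/R_par = 1/51 + 1/8200 + 1/16 = 0.08223 S  =>  R_par = 12.16 Ω
V = I × R_par = 5 × 12.16 = 60.81 V
I_R3 = V/R3 = 60.81/16 = 3.8 A

Final answer: 3.8 A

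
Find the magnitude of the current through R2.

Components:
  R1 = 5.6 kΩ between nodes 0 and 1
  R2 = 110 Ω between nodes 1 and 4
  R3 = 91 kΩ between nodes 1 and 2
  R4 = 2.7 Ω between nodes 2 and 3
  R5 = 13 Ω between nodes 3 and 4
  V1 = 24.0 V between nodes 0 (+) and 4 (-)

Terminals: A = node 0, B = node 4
Nodal analysis, taking node 4 as the 0 V reference.
Source V1 fixes V_0 = 24 V.
KCL at each unknown node (sum of currents leaving = 0; resistances in Ω):
  Node 1: (V_1 - 24)/5600 + (V_1 - 0)/110 + (V_1 - V_2)/91000 = 0
  Node 2: (V_2 - V_1)/91000 + (V_2 - V_3)/2.7 = 0
  Node 3: (V_3 - V_2)/2.7 + (V_3 - 0)/13 = 0
Collecting terms (coefficients in siemens):
  0.00928·V_1 - 0.00001099·V_2 = 0.004286
  0.3704·V_2 - 0.00001099·V_1 - 0.3704·V_3 = 0
  0.4473·V_3 - 0.3704·V_2 = 0
Solving these 3 simultaneous equations (Gaussian elimination) gives:
  V_1 = 0.4618 V, V_2 = 0.00007966 V, V_3 = 0.00006596 V
I_R2 = (V_1 - V_4)/R2 = (0.4618 - 0)/110 = 0.004198 A
|I_R2| = 0.004198 A

Final answer: |I_R2| = 0.004198 A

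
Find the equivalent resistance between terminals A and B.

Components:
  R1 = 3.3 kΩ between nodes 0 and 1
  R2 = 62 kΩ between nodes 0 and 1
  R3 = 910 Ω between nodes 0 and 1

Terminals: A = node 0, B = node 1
Reduce the network between node 0 (A) and node 1 (B) by series/parallel combination:
  Rp1 = R1 ‖ R2 ‖ R3 (parallel, all between nodes 0 and 1) = 1/(1/3300 + 1/62000 + 1/910) = 705.2 Ω
R_eq = 705.2 Ω

Final answer: 705.2 Ω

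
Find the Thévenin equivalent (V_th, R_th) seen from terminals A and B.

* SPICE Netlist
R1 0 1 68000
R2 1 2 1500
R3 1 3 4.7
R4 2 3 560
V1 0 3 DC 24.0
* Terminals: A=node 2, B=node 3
Step 1 — V_th is the open-circuit voltage V_A - V_B (nothing connected across the terminals).
Nodal analysis, taking node 3 as the 0 V reference.
Source V1 fixes V_0 = 24 V.
KCL at each unknown node (sum of currents leaving = 0; resistances in Ω):
  Node 1: (V_1 - 24)/68000 + (V_1 - V_2)/1500 + (V_1 - 0)/4.7 = 0
  Node 2: (V_2 - V_1)/1500 + (V_2 - 0)/560 = 0
Collecting terms (coefficients in siemens):
  0.2134·V_1 - 0.0006667·V_2 = 0.0003529
  0.002452·V_2 - 0.0006667·V_1 = 0
Determinant D = (0.2134)(0.002452) - (-0.0006667)(-0.0006667) = 0.000523
V_1 = [(0.0003529)(0.002452) - (-0.0006667)(0)]/D = 0.001655 V
V_2 = [(0.2134)(0) - (0.0003529)(-0.0006667)]/D = 0.0004499 V
V_th = V_2 - V_3 = 0.0004499 - 0 = 0.0004499 V
Step 2 — R_th: zero the source — replace V1 by a short circuit (node 3 merges into node 0) — and find the resistance seen between A (node 2) and B (node 0).
Reduce the network between node 2 (A) and node 0 (B) by series/parallel combination:
  Rp1 = R1 ‖ R3 (parallel, both between nodes 0 and 1) = 1/(1/68000 + 1/4.7) = 4.7 Ω
  Rs1 = R2 + Rp1 (series, joined only at node 1) = 1500 + 4.7 = 1505 Ω
  Rp2 = R4 ‖ Rs1 (parallel, both between nodes 0 and 2) = 1/(1/560 + 1/1505) = 408.1 Ω
R_th = 408.1 Ω

Final answer: V_th = 0.0004499 V, R_th = 408.1 Ω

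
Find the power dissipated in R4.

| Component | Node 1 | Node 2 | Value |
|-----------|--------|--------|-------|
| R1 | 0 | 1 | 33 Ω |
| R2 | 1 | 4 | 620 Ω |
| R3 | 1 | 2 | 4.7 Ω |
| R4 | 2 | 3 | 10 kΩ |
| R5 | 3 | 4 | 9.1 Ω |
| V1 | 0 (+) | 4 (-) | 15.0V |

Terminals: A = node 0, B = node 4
Nodal analysis, taking node 4 as the 0 V reference.
Source V1 fixes V_0 = 15 V.
KCL at each unknown node (sum of currents leaving = 0; resistances in Ω):
  Node 1: (V_1 - 15)/33 + (V_1 - 0)/620 + (V_1 - V_2)/4.7 = 0
  Node 2: (V_2 - V_1)/4.7 + (V_2 - V_3)/10000 = 0
  Node 3: (V_3 - V_2)/10000 + (V_3 - 0)/9.1 = 0
Collecting terms (coefficients in siemens):
  0.2447·V_1 - 0.2128·V_2 = 0.4545
  0.2129·V_2 - 0.2128·V_1 - 0.0001·V_3 = 0
  0.11·V_3 - 0.0001·V_2 = 0
Solving these 3 simultaneous equations (Gaussian elimination) gives:
  V_1 = 14.2 V, V_2 = 14.19 V, V_3 = 0.0129 V
I_R4 = (V_2 - V_3)/R4 = (14.19 - 0.0129)/10000 = 0.001418 A
P_R4 = I_R4² × R4 = (0.001418)² × 10000 = 0.0201 W

Final answer: 0.0201 W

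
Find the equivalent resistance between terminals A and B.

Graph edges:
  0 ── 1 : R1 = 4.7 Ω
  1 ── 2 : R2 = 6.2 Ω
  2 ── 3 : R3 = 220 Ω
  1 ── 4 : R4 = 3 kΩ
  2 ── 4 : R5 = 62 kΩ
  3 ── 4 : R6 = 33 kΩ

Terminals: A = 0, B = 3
The network is not a plain series/parallel combination. Inject a 1 A test current into terminal A (node 0) and return it from terminal B (node 3); then R_eq = V_A / (1 A).
Nodal analysis, taking node 3 as the 0 V reference.
Current source I_test pushes 1 A into node 0 and draws it out of node 3.
KCL at each unknown node (sum of currents leaving = 0; resistances in Ω):
  Node 0: (V_0 - V_1)/4.7 - 1 = 0
  Node 1: (V_1 - V_0)/4.7 + (V_1 - V_2)/6.2 + (V_1 - V_4)/3000 = 0
  Node 2: (V_2 - V_1)/6.2 + (V_2 - 0)/220 + (V_2 - V_4)/62000 = 0
  Node 4: (V_4 - V_1)/3000 + (V_4 - V_2)/62000 + (V_4 - 0)/33000 = 0
Collecting terms (coefficients in siemens):
  0.2128·V_0 - 0.2128·V_1 = 1
  0.3744·V_1 - 0.2128·V_0 - 0.1613·V_2 - 0.0003333·V_4 = 0
  0.1659·V_2 - 0.1613·V_1 - 0.00001613·V_4 = 0
  0.0003798·V_4 - 0.0003333·V_1 - 0.00001613·V_2 = 0
Solving these 4 simultaneous equations (Gaussian elimination) gives:
  V_0 = 229.5 V, V_1 = 224.8 V, V_2 = 218.6 V, V_4 = 206.6 V
R_eq = V_0 / 1 A = 229.5 Ω

Final answer: 229.5 Ω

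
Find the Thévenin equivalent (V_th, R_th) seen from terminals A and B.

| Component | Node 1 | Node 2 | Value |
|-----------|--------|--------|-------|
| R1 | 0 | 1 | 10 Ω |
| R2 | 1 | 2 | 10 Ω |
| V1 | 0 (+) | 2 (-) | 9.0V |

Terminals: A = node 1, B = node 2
Step 1 — V_th is the open-circuit voltage V_A - V_B (nothing connected across the terminals).
Nodal analysis, taking node 2 as the 0 V reference.
Source V1 fixes V_0 = 9 V.
KCL at each unknown node (sum of currents leaving = 0; resistances in Ω):
  Node 1: (V_1 - 9)/10 + (V_1 - 0)/10 = 0
Collecting terms: 0.2 × V_1 = 0.9  =>  V_1 = 4.5 V
V_th = V_1 - V_2 = 4.5 - 0 = 4.5 V
Step 2 — R_th: zero the source — replace V1 by a short circuit (node 2 merges into node 0) — and find the resistance seen between A (node 1) and B (node 0).
Reduce the network between node 1 (A) and node 0 (B) by series/parallel combination:
  Rp1 = R1 ‖ R2 (parallel, both between nodes 0 and 1) = 1/(1/10 + 1/10) = 5 Ω
R_th = 5 Ω

Final answer: V_th = 4.5 V, R_th = 5 Ω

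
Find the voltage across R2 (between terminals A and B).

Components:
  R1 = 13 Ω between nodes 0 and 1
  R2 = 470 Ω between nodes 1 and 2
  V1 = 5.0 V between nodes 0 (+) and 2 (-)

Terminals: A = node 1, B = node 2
R1 and R2 are in series across V1 (node 0 → node 1 → node 2), and the output A–B is taken across R2, so this is a voltage divider.
Series current: I = V1/(R1 + R2) = 5/(13 + 470) = 5/483 = 0.01035 A
V_R2 = I × R2 = V1 × R2/(R1 + R2) = 5 × 470/483 = 4.865 V

Final answer: 4.865 V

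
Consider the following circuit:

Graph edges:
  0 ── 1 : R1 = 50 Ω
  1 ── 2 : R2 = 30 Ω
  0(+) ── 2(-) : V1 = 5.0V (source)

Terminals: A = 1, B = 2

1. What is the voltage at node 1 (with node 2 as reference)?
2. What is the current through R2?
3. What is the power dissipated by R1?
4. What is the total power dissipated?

Nodal analysis, taking node 2 as the 0 V reference.
Source V1 fixes V_0 = 5 V.
KCL at each unknown node (sum of currents leaving = 0; resistances in Ω):
  Node 1: (V_1 - 5)/50 + (V_1 - 0)/30 = 0
Collecting terms: 0.05333 × V_1 = 0.1  =>  V_1 = 1.875 V
Part 1:
  Read off the nodal solution: V_1 = 1.875 V
Part 2:
  I_R2 = (V_1 - V_2)/R2 = (1.875 - 0)/30 = 0.0625 A
  Magnitude: I_R2 = 0.0625 A
Part 3:
  I_R1 = (V_0 - V_1)/R1 = (5 - 1.875)/50 = 0.0625 A
  P_R1 = I_R1² × R1 = (0.0625)² × 50 = 0.1953 W
Part 4:
  Power in each resistor, P = (ΔV)²/R:
    P_R1 = (5 - 1.875)²/50 = 0.1953 W
    P_R2 = (1.875 - 0)²/30 = 0.1172 W
  P_total = P_R1 + P_R2 = 0.3125 W

Final answers:
1. V_1 = 1.875 V
2. I_R2 = 0.0625 A
3. P_R1 = 0.1953 W
4. P_total = 0.3125 W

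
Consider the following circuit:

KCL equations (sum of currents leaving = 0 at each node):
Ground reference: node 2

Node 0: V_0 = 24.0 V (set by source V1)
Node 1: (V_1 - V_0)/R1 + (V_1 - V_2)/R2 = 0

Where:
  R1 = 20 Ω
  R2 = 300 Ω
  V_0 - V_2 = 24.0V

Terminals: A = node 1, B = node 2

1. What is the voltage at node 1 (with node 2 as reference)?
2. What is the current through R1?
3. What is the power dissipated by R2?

Nodal analysis, taking node 2 as the 0 V reference.
Source V1 fixes V_0 = 24 V.
KCL at each unknown node (sum of currents leaving = 0; resistances in Ω):
  Node 1: (V_1 - 24)/20 + (V_1 - 0)/300 = 0
Collecting terms: 0.05333 × V_1 = 1.2  =>  V_1 = 22.5 V
Part 1:
  Read off the nodal solution: V_1 = 22.5 V
Part 2:
  I_R1 = (V_0 - V_1)/R1 = (24 - 22.5)/20 = 0.075 A
  Magnitude: I_R1 = 0.075 A
Part 3:
  I_R2 = (V_1 - V_2)/R2 = (22.5 - 0)/300 = 0.075 A
  P_R2 = I_R2² × R2 = (0.075)² × 300 = 1.688 W

Final answers:
1. V_1 = 22.5 V
2. I_R1 = 0.075 A
3. P_R2 = 1.688 W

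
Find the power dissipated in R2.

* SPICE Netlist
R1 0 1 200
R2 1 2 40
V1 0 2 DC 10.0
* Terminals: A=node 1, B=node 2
Nodal analysis, taking node 2 as the 0 V reference.
Source V1 fixes V_0 = 10 V.
KCL at each unknown node (sum of currents leaving = 0; resistances in Ω):
  Node 1: (V_1 - 10)/200 + (V_1 - 0)/40 = 0
Collecting terms: 0.03 × V_1 = 0.05  =>  V_1 = 1.667 V
I_R2 = (V_1 - V_2)/R2 = (1.667 - 0)/40 = 0.04167 A
P_R2 = I_R2² × R2 = (0.04167)² × 40 = 0.06944 W

Final answer: 0.06944 W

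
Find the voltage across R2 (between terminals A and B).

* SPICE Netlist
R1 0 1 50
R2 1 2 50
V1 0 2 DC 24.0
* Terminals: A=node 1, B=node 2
R1 and R2 are in series across V1 (node 0 → node 1 → node 2), and the output A–B is taken across R2, so this is a voltage divider.
Series current: I = V1/(R1 + R2) = 24/(50 + 50) = 24/100 = 0.24 A
V_R2 = I × R2 = V1 × R2/(R1 + R2) = 24 × 50/100 = 12 V

Final answer: 12 V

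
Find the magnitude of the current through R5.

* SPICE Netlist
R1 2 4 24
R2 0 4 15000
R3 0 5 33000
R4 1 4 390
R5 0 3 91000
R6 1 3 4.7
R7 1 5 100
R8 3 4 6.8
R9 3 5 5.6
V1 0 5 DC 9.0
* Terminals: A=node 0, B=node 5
Nodal analysis, taking node 5 as the 0 V reference.
Source V1 fixes V_0 = 9 V.
KCL at each unknown node (sum of currents leaving = 0; resistances in Ω):
  Node 1: (V_1 - V_4)/390 + (V_1 - V_3)/4.7 + (V_1 - 0)/100 = 0
  Node 2: (V_2 - V_4)/24 = 0
  Node 3: (V_3 - 9)/91000 + (V_3 - V_1)/4.7 + (V_3 - V_4)/6.8 + (V_3 - 0)/5.6 = 0
  Node 4: (V_4 - V_2)/24 + (V_4 - 9)/15000 + (V_4 - V_1)/390 + (V_4 - V_3)/6.8 = 0
Collecting terms (coefficients in siemens):
  0.2253·V_1 - 0.2128·V_3 - 0.002564·V_4 = 0
  0.04167·V_2 - 0.04167·V_4 = 0
  0.5384·V_3 - 0.2128·V_1 - 0.1471·V_4 = 0.0000989
  0.1914·V_4 - 0.002564·V_1 - 0.04167·V_2 - 0.1471·V_3 = 0.0006
Solving these 4 simultaneous equations (Gaussian elimination) gives:
  V_1 = 0.003591 V, V_2 = 0.007714 V, V_3 = 0.00371 V, V_4 = 0.007714 V
I_R5 = (V_0 - V_3)/R5 = (9 - 0.00371)/91000 = 0.00009886 A
|I_R5| = 0.00009886 A

Final answer: |I_R5| = 9.886e-05 A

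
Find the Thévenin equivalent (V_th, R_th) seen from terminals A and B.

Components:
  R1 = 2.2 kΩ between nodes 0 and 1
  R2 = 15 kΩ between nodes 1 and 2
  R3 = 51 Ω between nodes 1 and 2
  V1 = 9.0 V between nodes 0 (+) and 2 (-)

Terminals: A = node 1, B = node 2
Step 1 — V_th is the open-circuit voltage V_A - V_B (nothing connected across the terminals).
Nodal analysis, taking node 2 as the 0 V reference.
Source V1 fixes V_0 = 9 V.
KCL at each unknown node (sum of currents leaving = 0; resistances in Ω):
  Node 1: (V_1 - 9)/2200 + (V_1 - 0)/15000 + (V_1 - 0)/51 = 0
Collecting terms: 0.02013 × V_1 = 0.004091  =>  V_1 = 0.2032 V
V_th = V_1 - V_2 = 0.2032 - 0 = 0.2032 V
Step 2 — R_th: zero the source — replace V1 by a short circuit (node 2 merges into node 0) — and find the resistance seen between A (node 1) and B (node 0).
Reduce the network between node 1 (A) and node 0 (B) by series/parallel combination:
  Rp1 = R1 ‖ R2 ‖ R3 (parallel, all between nodes 0 and 1) = 1/(1/2200 + 1/15000 + 1/51) = 49.68 Ω
R_th = 49.68 Ω

Final answer: V_th = 0.2032 V, R_th = 49.68 Ω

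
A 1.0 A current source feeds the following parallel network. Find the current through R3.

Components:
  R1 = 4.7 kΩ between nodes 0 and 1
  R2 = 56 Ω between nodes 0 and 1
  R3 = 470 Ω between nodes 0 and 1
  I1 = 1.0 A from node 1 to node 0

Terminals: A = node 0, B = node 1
All resistors sit directly between nodes 0 and 1, so they are in parallel and share one voltage V; the full source current 1 A splits among them.
1/R_par = 1/4700 + 1/56 + 1/470 = 0.0202 S  =>  R_par = 49.51 Ω
V = I × R_par = 1 × 49.51 = 49.51 V
I_R3 = V/R3 = 49.51/470 = 0.1053 A

Final answer: 0.1053 A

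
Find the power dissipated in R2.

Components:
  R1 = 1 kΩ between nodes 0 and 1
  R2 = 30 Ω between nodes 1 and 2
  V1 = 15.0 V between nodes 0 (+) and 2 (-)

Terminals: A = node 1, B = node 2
Nodal analysis, taking node 2 as the 0 V reference.
Source V1 fixes V_0 = 15 V.
KCL at each unknown node (sum of currents leaving = 0; resistances in Ω):
  Node 1: (V_1 - 15)/1000 + (V_1 - 0)/30 = 0
Collecting terms: 0.03433 × V_1 = 0.015  =>  V_1 = 0.4369 V
I_R2 = (V_1 - V_2)/R2 = (0.4369 - 0)/30 = 0.01456 A
P_R2 = I_R2² × R2 = (0.01456)² × 30 = 0.006363 W

Final answer: 0.006363 W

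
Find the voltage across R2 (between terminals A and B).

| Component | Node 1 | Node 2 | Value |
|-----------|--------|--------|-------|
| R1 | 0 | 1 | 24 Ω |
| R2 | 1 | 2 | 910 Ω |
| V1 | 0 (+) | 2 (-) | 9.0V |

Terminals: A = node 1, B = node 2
R1 and R2 are in series across V1 (node 0 → node 1 → node 2), and the output A–B is taken across R2, so this is a voltage divider.
Series current: I = V1/(R1 + R2) = 9/(24 + 910) = 9/934 = 0.009636 A
V_R2 = I × R2 = V1 × R2/(R1 + R2) = 9 × 910/934 = 8.769 V

Final answer: 8.769 V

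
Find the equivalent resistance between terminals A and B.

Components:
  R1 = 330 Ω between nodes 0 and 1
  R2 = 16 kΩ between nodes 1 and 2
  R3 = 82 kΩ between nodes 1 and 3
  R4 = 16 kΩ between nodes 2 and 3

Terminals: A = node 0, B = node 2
Reduce the network between node 0 (A) and node 2 (B) by series/parallel combination:
  Rs1 = R3 + R4 (series, joined only at node 3) = 82000 + 16000 = 98000 Ω
  Rp1 = R2 ‖ Rs1 (parallel, both between nodes 1 and 2) = 1/(1/16000 + 1/98000) = 13750 Ω
  Rs2 = R1 + Rp1 (series, joined only at node 1) = 330 + 13750 = 14080 Ω
R_eq = 14.08 kΩ

Final answer: 14.08 kΩ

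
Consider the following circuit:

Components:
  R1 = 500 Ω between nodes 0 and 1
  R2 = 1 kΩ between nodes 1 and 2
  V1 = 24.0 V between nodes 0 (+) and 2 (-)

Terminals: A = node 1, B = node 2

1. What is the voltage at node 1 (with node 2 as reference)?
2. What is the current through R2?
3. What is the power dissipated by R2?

Nodal analysis, taking node 2 as the 0 V reference.
Source V1 fixes V_0 = 24 V.
KCL at each unknown node (sum of currents leaving = 0; resistances in Ω):
  Node 1: (V_1 - 24)/500 + (V_1 - 0)/1000 = 0
Collecting terms: 0.003 × V_1 = 0.048  =>  V_1 = 16 V
Part 1:
  Read off the nodal solution: V_1 = 16 V
Part 2:
  I_R2 = (V_1 - V_2)/R2 = (16 - 0)/1000 = 0.016 A
  Magnitude: I_R2 = 0.016 A
Part 3:
  I_R2 = (V_1 - V_2)/R2 = (16 - 0)/1000 = 0.016 A
  P_R2 = I_R2² × R2 = (0.016)² × 1000 = 0.256 W

Final answers:
1. V_1 = 16 V
2. I_R2 = 0.016 A
3. P_R2 = 0.256 W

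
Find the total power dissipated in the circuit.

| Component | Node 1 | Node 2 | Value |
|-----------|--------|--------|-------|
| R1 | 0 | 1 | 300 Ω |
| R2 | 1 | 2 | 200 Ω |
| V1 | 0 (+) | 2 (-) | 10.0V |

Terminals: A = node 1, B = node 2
Nodal analysis, taking node 2 as the 0 V reference.
Source V1 fixes V_0 = 10 V.
KCL at each unknown node (sum of currents leaving = 0; resistances in Ω):
  Node 1: (V_1 - 10)/300 + (V_1 - 0)/200 = 0
Collecting terms: 0.008333 × V_1 = 0.03333  =>  V_1 = 4 V
Power in each resistor, P = (ΔV)²/R:
  P_R1 = (10 - 4)²/300 = 0.12 W
  P_R2 = (4 - 0)²/200 = 0.08 W
P_total = P_R1 + P_R2 = 0.2 W

Final answer: 0.2 W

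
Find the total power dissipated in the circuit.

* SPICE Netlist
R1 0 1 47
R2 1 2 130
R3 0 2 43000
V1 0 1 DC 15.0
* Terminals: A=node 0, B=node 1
Nodal analysis, taking node 1 as the 0 V reference.
Source V1 fixes V_0 = 15 V.
KCL at each unknown node (sum of currents leaving = 0; resistances in Ω):
  Node 2: (V_2 - 0)/130 + (V_2 - 15)/43000 = 0
Collecting terms: 0.007716 × V_2 = 0.0003488  =>  V_2 = 0.04521 V
Power in each resistor, P = (ΔV)²/R:
  P_R1 = (15 - 0)²/47 = 4.787 W
  P_R2 = (0 - 0.04521)²/130 = 0.00001572 W
  P_R3 = (15 - 0.04521)²/43000 = 0.005201 W
P_total = P_R1 + P_R2 + P_R3 = 4.792 W

Final answer: 4.792 W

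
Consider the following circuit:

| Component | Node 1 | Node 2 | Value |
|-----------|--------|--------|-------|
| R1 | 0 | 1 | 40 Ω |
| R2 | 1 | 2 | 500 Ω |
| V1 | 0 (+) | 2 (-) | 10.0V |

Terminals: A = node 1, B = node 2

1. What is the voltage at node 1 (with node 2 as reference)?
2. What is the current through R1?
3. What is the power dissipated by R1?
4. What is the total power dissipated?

Nodal analysis, taking node 2 as the 0 V reference.
Source V1 fixes V_0 = 10 V.
KCL at each unknown node (sum of currents leaving = 0; resistances in Ω):
  Node 1: (V_1 - 10)/40 + (V_1 - 0)/500 = 0
Collecting terms: 0.027 × V_1 = 0.25  =>  V_1 = 9.259 V
Part 1:
  Read off the nodal solution: V_1 = 9.259 V
Part 2:
  I_R1 = (V_0 - V_1)/R1 = (10 - 9.259)/40 = 0.01852 A
  Magnitude: I_R1 = 0.01852 A
Part 3:
  I_R1 = (V_0 - V_1)/R1 = (10 - 9.259)/40 = 0.01852 A
  P_R1 = I_R1² × R1 = (0.01852)² × 40 = 0.01372 W
Part 4:
  Power in each resistor, P = (ΔV)²/R:
    P_R1 = (10 - 9.259)²/40 = 0.01372 W
    P_R2 = (9.259 - 0)²/500 = 0.1715 W
  P_total = P_R1 + P_R2 = 0.1852 W

Final answers:
1. V_1 = 9.259 V
2. I_R1 = 0.01852 A
3. P_R1 = 0.01372 W
4. P_total = 0.1852 W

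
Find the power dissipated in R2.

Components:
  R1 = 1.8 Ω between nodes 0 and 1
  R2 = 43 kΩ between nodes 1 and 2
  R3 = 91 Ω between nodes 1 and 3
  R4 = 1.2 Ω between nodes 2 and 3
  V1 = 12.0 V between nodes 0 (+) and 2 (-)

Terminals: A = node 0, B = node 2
Nodal analysis, taking node 2 as the 0 V reference.
Source V1 fixes V_0 = 12 V.
KCL at each unknown node (sum of currents leaving = 0; resistances in Ω):
  Node 1: (V_1 - 12)/1.8 + (V_1 - 0)/43000 + (V_1 - V_3)/91 = 0
  Node 3: (V_3 - V_1)/91 + (V_3 - 0)/1.2 = 0
Collecting terms (coefficients in siemens):
  0.5666·V_1 - 0.01099·V_3 = 6.667
  0.8443·V_3 - 0.01099·V_1 = 0
Determinant D = (0.5666)(0.8443) - (-0.01099)(-0.01099) = 0.4782
V_1 = [(6.667)(0.8443) - (-0.01099)(0)]/D = 11.77 V
V_3 = [(0.5666)(0) - (6.667)(-0.01099)]/D = 0.1532 V
I_R2 = (V_1 - V_2)/R2 = (11.77 - 0)/43000 = 0.0002737 A
P_R2 = I_R2² × R2 = (0.0002737)² × 43000 = 0.003222 W

Final answer: 0.003222 W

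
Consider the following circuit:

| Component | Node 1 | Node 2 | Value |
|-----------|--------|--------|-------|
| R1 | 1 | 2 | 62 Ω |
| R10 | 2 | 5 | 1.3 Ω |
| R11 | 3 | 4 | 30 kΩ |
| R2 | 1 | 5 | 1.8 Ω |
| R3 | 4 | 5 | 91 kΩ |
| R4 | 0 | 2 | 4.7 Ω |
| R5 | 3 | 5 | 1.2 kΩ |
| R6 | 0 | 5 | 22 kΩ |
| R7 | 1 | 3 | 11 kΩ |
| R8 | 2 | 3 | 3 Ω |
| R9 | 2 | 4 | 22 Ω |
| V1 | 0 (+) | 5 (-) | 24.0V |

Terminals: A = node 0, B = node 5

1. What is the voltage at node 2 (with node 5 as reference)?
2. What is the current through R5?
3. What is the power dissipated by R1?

Nodal analysis, taking node 5 as the 0 V reference.
Source V1 fixes V_0 = 24 V.
KCL at each unknown node (sum of currents leaving = 0; resistances in Ω):
  Node 1: (V_1 - V_2)/62 + (V_1 - 0)/1.8 + (V_1 - V_3)/11000 = 0
  Node 2: (V_2 - V_1)/62 + (V_2 - 24)/4.7 + (V_2 - V_3)/3 + (V_2 - V_4)/22 + (V_2 - 0)/1.3 = 0
  Node 3: (V_3 - 0)/1200 + (V_3 - V_1)/11000 + (V_3 - V_2)/3 + (V_3 - V_4)/30000 = 0
  Node 4: (V_4 - 0)/91000 + (V_4 - V_2)/22 + (V_4 - V_3)/30000 = 0
Collecting terms (coefficients in siemens):
  0.5718·V_1 - 0.01613·V_2 - 0.00009091·V_3 = 0
  1.377·V_2 - 0.01613·V_1 - 0.3333·V_3 - 0.04545·V_4 = 5.106
  0.3343·V_3 - 0.00009091·V_1 - 0.3333·V_2 - 0.00003333·V_4 = 0
  0.0455·V_4 - 0.04545·V_2 - 0.00003333·V_3 = 0
Solving these 4 simultaneous equations (Gaussian elimination) gives:
  V_1 = 0.1451 V, V_2 = 5.114 V, V_3 = 5.099 V, V_4 = 5.112 V
Part 1:
  Read off the nodal solution: V_2 = 5.114 V
Part 2:
  I_R5 = (V_3 - V_5)/R5 = (5.099 - 0)/1200 = 0.00425 A
  Magnitude: I_R5 = 0.00425 A
Part 3:
  I_R1 = (V_1 - V_2)/R1 = (0.1451 - 5.114)/62 = -0.08014 A
  P_R1 = I_R1² × R1 = (-0.08014)² × 62 = 0.3982 W

Final answers:
1. V_2 = 5.114 V
2. I_R5 = 0.00425 A
3. P_R1 = 0.3982 W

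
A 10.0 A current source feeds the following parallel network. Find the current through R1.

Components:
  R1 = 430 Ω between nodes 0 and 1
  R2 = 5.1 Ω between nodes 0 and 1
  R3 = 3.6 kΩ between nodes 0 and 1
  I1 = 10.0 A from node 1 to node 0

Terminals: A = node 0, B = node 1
All resistors sit directly between nodes 0 and 1, so they are in parallel and share one voltage V; the full source current 10 A splits among them.
1/R_par = 1/430 + 1/5.1 + 1/3600 = 0.1987 S  =>  R_par = 5.033 Ω
V = I × R_par = 10 × 5.033 = 50.33 V
I_R1 = V/R1 = 50.33/430 = 0.1171 A

Final answer: 0.1171 A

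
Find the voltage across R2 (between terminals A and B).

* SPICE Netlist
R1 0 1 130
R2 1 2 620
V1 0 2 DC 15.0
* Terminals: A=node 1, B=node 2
R1 and R2 are in series across V1 (node 0 → node 1 → node 2), and the output A–B is taken across R2, so this is a voltage divider.
Series current: I = V1/(R1 + R2) = 15/(130 + 620) = 15/750 = 0.02 A
V_R2 = I × R2 = V1 × R2/(R1 + R2) = 15 × 620/750 = 12.4 V

Final answer: 12.4 V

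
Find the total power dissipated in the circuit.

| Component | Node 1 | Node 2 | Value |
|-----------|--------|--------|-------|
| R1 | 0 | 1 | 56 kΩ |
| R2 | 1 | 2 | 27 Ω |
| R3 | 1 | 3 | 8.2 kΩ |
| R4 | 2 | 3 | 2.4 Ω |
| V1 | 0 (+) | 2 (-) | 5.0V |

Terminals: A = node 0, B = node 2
Nodal analysis, taking node 2 as the 0 V reference.
Source V1 fixes V_0 = 5 V.
KCL at each unknown node (sum of currents leaving = 0; resistances in Ω):
  Node 1: (V_1 - 5)/56000 + (V_1 - 0)/27 + (V_1 - V_3)/8200 = 0
  Node 3: (V_3 - V_1)/8200 + (V_3 - 0)/2.4 = 0
Collecting terms (coefficients in siemens):
  0.03718·V_1 - 0.000122·V_3 = 0.00008929
  0.4168·V_3 - 0.000122·V_1 = 0
Determinant D = (0.03718)(0.4168) - (-0.000122)(-0.000122) = 0.01549
V_1 = [(0.00008929)(0.4168) - (-0.000122)(0)]/D = 0.002402 V
V_3 = [(0.03718)(0) - (0.00008929)(-0.000122)]/D = 0.0000007027 V
Power in each resistor, P = (ΔV)²/R:
  P_R1 = (5 - 0.002402)²/56000 = 0.000446 W
  P_R2 = (0.002402 - 0)²/27 = 0.0000002136 W
  P_R3 = (0.002402 - 0.0000007027)²/8200 = 0.000000000703 W
  P_R4 = (0 - 0.0000007027)²/2.4 = 0.0000000000002058 W
P_total = P_R1 + P_R2 + P_R3 + P_R4 = 0.0004462 W

Final answer: 0.0004462 W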